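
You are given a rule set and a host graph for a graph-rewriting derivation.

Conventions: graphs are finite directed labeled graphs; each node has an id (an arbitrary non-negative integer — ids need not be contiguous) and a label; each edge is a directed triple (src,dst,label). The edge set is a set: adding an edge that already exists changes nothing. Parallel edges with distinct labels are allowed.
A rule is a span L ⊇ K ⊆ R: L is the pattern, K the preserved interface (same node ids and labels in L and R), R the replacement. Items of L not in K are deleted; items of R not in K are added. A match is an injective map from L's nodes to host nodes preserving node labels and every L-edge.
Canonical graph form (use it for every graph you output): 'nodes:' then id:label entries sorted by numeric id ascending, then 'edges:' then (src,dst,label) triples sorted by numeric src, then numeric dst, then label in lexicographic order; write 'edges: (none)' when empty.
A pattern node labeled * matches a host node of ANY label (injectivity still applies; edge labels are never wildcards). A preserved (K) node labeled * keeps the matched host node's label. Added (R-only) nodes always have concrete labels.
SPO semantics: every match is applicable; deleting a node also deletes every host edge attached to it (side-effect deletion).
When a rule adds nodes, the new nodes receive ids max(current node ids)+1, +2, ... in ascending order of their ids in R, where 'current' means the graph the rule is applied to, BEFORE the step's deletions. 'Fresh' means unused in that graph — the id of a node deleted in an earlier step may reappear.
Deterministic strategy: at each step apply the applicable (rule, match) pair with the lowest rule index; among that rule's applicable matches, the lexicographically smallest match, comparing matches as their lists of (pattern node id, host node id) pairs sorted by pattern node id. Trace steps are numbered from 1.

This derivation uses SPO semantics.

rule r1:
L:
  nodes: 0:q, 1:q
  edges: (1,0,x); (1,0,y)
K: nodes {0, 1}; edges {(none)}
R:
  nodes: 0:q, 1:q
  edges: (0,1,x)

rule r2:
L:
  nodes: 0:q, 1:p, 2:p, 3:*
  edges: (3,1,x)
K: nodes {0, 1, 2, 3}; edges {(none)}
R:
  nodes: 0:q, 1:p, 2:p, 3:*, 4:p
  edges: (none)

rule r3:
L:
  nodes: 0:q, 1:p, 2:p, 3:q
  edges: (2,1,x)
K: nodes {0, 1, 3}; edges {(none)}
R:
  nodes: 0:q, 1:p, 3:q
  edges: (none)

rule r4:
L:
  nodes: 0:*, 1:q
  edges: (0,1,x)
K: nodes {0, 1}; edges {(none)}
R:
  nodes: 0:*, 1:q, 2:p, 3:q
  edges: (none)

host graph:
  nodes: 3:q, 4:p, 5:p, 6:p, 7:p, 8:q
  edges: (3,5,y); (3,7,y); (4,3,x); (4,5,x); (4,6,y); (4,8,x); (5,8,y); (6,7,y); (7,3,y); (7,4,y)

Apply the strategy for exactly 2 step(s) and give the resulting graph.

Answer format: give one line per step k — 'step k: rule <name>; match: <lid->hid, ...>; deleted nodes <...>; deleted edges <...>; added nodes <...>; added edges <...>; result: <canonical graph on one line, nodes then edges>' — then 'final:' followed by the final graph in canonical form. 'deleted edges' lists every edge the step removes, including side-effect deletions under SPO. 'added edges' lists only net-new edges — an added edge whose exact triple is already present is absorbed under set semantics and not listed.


step 1: rule r2; match: 0->3, 1->5, 2->6, 3->4; deleted nodes (none); deleted edges (4,5,x); added nodes 9; added edges (none); result: nodes: 3:q, 4:p, 5:p, 6:p, 7:p, 8:q, 9:p edges: (3,5,y); (3,7,y); (4,3,x); (4,6,y); (4,8,x); (5,8,y); (6,7,y); (7,3,y); (7,4,y)
step 2: rule r4; match: 0->4, 1->3; deleted nodes (none); deleted edges (4,3,x); added nodes 10, 11; added edges (none); result: nodes: 3:q, 4:p, 5:p, 6:p, 7:p, 8:q, 9:p, 10:p, 11:q edges: (3,5,y); (3,7,y); (4,6,y); (4,8,x); (5,8,y); (6,7,y); (7,3,y); (7,4,y)
final:
nodes: 3:q, 4:p, 5:p, 6:p, 7:p, 8:q, 9:p, 10:p, 11:q
edges: (3,5,y); (3,7,y); (4,6,y); (4,8,x); (5,8,y); (6,7,y); (7,3,y); (7,4,y)


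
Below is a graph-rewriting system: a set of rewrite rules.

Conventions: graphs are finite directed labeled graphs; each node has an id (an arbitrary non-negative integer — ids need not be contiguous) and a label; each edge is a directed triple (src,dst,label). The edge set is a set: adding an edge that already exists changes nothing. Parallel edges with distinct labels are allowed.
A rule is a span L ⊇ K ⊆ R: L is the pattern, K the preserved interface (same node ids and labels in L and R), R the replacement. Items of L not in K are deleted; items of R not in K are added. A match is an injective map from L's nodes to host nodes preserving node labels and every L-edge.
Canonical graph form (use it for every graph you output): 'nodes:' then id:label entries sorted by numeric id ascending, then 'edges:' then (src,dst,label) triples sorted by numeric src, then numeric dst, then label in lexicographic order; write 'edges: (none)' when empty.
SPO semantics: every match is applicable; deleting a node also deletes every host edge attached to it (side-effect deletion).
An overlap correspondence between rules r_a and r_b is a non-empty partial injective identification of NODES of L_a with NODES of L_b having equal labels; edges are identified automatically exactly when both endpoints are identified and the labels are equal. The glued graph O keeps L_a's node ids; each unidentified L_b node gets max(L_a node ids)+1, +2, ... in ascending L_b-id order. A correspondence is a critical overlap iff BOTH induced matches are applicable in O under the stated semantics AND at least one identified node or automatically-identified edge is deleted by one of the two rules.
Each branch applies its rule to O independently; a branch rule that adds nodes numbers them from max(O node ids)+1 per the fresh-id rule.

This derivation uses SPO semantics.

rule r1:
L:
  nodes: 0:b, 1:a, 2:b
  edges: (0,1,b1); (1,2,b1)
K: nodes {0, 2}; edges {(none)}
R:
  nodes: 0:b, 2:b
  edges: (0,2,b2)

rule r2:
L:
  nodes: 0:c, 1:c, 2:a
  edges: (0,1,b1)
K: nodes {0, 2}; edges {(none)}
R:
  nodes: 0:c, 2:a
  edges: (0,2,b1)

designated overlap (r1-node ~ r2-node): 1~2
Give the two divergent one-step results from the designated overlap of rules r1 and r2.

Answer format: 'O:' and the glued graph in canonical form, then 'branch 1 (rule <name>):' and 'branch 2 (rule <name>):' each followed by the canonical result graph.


O:
nodes: 0:b, 1:a, 2:b, 3:c, 4:c
edges: (0,1,b1); (1,2,b1); (3,4,b1)
branch 1 (rule r1):
nodes: 0:b, 2:b, 3:c, 4:c
edges: (0,2,b2); (3,4,b1)
branch 2 (rule r2):
nodes: 0:b, 1:a, 2:b, 3:c
edges: (0,1,b1); (1,2,b1); (3,1,b1)


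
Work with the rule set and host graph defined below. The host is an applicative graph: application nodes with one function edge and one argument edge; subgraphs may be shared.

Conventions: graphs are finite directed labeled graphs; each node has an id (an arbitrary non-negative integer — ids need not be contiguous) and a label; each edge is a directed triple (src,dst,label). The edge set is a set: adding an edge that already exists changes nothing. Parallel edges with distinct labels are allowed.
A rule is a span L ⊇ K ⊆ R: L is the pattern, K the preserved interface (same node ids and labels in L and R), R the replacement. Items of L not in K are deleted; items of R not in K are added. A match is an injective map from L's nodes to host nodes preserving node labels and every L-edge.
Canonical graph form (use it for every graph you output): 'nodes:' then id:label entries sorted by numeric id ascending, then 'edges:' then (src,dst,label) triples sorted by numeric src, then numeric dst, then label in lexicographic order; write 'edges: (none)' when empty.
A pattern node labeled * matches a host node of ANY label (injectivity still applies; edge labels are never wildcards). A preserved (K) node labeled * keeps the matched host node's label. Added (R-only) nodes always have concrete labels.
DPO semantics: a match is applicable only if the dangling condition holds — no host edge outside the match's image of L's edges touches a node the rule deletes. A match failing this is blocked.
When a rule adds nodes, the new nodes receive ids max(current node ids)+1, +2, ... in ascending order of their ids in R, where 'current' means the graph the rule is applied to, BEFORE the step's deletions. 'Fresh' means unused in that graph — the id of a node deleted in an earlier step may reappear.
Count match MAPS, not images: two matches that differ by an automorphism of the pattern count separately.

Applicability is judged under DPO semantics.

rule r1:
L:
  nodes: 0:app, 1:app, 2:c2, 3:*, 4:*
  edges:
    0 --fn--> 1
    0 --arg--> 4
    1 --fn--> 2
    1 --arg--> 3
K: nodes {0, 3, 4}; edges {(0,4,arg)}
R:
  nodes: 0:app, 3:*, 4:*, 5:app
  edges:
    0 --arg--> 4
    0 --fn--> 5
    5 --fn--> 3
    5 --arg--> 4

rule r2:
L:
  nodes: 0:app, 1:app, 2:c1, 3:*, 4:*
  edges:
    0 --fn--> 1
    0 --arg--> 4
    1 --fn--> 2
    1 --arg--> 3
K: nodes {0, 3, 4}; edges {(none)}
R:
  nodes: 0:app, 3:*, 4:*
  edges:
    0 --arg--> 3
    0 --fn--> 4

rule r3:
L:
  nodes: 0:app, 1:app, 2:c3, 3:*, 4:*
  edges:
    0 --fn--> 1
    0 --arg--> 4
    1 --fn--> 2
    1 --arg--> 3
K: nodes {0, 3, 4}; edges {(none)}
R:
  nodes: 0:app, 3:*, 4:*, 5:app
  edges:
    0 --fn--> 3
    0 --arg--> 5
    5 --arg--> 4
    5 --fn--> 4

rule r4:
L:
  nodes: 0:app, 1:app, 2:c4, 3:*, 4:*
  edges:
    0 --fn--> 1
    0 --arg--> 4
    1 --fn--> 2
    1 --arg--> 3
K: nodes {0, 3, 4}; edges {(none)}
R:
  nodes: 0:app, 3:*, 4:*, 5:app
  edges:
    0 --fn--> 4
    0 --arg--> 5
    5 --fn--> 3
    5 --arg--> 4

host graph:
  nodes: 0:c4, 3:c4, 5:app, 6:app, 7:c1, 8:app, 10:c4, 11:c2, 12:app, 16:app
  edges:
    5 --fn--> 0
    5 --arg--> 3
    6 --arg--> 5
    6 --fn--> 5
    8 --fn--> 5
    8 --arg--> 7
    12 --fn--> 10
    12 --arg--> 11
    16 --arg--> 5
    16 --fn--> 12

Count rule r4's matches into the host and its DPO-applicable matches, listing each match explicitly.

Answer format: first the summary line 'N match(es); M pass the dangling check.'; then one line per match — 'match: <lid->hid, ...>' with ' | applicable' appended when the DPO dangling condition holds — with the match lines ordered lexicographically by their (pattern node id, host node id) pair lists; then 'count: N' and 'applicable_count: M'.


2 match(es); 1 pass the dangling check.
match: 0->8, 1->5, 2->0, 3->3, 4->7
match: 0->16, 1->12, 2->10, 3->11, 4->5 | applicable
count: 2
applicable_count: 1


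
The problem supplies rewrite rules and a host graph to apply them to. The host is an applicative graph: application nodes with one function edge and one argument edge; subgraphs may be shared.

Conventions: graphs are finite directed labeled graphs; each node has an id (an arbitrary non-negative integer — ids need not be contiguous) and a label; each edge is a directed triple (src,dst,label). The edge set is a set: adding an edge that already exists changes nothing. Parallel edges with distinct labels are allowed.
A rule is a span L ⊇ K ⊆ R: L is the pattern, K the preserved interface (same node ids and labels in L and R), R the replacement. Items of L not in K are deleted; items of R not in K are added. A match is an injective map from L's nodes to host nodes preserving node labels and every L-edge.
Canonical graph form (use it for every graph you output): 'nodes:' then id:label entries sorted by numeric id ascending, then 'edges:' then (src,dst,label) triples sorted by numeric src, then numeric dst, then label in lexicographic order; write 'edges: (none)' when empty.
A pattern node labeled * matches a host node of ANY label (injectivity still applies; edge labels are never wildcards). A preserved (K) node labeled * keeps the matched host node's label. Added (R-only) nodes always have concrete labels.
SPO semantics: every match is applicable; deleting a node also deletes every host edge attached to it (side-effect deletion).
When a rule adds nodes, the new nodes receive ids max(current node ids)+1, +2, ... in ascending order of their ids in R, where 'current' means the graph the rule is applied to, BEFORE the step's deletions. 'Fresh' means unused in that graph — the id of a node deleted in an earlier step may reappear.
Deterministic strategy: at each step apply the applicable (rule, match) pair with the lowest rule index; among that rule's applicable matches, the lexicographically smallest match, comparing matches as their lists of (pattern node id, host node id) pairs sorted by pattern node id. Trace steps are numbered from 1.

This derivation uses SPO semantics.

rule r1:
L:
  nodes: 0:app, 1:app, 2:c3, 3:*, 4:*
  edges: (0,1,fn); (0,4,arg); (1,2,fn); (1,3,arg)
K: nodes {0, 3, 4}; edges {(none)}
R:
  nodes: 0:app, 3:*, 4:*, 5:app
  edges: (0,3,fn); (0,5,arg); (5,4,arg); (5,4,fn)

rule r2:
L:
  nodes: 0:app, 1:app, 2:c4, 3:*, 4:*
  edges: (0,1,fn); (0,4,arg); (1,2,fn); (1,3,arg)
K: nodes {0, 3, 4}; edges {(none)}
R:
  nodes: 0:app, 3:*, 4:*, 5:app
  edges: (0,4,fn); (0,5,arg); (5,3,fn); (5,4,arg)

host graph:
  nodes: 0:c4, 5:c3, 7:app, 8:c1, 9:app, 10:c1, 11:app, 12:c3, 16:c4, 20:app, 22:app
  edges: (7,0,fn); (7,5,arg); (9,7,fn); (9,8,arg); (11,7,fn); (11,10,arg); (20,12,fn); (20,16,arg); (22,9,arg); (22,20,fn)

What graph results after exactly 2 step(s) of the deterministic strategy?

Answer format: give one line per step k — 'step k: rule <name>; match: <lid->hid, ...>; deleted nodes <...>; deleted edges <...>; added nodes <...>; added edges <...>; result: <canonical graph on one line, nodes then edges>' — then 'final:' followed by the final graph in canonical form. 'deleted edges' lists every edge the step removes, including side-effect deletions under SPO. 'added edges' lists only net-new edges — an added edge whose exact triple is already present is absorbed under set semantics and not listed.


step 1: rule r1; match: 0->22, 1->20, 2->12, 3->16, 4->9; deleted nodes 12, 20; deleted edges (20,12,fn); (20,16,arg); (22,9,arg); (22,20,fn); added nodes 23; added edges (22,16,fn); (22,23,arg); (23,9,arg); (23,9,fn); result: nodes: 0:c4, 5:c3, 7:app, 8:c1, 9:app, 10:c1, 11:app, 16:c4, 22:app, 23:app edges: (7,0,fn); (7,5,arg); (9,7,fn); (9,8,arg); (11,7,fn); (11,10,arg); (22,16,fn); (22,23,arg); (23,9,arg); (23,9,fn)
step 2: rule r2; match: 0->9, 1->7, 2->0, 3->5, 4->8; deleted nodes 0, 7; deleted edges (7,0,fn); (7,5,arg); (9,7,fn); (9,8,arg); (11,7,fn); added nodes 24; added edges (9,8,fn); (9,24,arg); (24,5,fn); (24,8,arg); result: nodes: 5:c3, 8:c1, 9:app, 10:c1, 11:app, 16:c4, 22:app, 23:app, 24:app edges: (9,8,fn); (9,24,arg); (11,10,arg); (22,16,fn); (22,23,arg); (23,9,arg); (23,9,fn); (24,5,fn); (24,8,arg)
final:
nodes: 5:c3, 8:c1, 9:app, 10:c1, 11:app, 16:c4, 22:app, 23:app, 24:app
edges: (9,8,fn); (9,24,arg); (11,10,arg); (22,16,fn); (22,23,arg); (23,9,arg); (23,9,fn); (24,5,fn); (24,8,arg)


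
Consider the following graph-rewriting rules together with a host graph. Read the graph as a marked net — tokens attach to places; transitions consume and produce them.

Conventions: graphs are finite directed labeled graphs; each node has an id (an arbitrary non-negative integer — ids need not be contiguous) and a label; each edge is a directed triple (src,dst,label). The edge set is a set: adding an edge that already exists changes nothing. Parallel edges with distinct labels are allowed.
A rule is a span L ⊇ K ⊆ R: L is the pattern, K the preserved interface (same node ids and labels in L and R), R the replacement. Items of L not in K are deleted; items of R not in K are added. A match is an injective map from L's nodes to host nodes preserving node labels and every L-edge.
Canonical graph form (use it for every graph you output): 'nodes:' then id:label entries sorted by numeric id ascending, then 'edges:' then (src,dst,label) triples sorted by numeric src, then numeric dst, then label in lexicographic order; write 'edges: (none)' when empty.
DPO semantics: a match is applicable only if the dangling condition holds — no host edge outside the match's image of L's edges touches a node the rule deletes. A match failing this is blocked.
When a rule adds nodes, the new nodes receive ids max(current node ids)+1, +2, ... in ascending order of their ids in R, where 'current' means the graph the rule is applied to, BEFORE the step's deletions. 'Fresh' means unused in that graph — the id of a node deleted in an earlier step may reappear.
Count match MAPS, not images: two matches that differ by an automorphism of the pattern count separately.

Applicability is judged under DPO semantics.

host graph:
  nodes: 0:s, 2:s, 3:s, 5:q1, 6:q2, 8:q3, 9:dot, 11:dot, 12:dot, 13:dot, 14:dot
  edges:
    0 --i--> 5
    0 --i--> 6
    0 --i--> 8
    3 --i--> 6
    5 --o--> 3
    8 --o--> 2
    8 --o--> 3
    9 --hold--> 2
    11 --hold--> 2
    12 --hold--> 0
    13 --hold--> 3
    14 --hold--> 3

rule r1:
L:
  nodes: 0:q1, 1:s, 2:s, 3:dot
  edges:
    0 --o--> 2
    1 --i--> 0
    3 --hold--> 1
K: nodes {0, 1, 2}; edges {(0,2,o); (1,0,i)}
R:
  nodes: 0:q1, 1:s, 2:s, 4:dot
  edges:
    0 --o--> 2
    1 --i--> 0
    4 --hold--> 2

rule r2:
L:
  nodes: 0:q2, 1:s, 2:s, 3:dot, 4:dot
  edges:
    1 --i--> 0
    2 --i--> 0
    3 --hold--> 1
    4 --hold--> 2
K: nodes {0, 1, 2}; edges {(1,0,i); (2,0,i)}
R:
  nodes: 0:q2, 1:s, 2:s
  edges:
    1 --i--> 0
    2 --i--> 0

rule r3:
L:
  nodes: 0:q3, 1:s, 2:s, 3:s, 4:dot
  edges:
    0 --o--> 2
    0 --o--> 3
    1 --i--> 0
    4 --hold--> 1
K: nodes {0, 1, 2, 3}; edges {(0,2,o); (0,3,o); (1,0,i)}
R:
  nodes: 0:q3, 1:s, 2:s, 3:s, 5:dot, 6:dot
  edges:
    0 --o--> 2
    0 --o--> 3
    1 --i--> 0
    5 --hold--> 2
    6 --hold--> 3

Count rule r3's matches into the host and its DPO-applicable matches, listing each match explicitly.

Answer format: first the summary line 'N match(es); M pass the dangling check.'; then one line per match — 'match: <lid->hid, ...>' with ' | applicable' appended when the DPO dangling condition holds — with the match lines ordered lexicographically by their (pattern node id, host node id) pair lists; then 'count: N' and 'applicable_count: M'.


2 match(es); 2 pass the dangling check.
match: 0->8, 1->0, 2->2, 3->3, 4->12 | applicable
match: 0->8, 1->0, 2->3, 3->2, 4->12 | applicable
count: 2
applicable_count: 2


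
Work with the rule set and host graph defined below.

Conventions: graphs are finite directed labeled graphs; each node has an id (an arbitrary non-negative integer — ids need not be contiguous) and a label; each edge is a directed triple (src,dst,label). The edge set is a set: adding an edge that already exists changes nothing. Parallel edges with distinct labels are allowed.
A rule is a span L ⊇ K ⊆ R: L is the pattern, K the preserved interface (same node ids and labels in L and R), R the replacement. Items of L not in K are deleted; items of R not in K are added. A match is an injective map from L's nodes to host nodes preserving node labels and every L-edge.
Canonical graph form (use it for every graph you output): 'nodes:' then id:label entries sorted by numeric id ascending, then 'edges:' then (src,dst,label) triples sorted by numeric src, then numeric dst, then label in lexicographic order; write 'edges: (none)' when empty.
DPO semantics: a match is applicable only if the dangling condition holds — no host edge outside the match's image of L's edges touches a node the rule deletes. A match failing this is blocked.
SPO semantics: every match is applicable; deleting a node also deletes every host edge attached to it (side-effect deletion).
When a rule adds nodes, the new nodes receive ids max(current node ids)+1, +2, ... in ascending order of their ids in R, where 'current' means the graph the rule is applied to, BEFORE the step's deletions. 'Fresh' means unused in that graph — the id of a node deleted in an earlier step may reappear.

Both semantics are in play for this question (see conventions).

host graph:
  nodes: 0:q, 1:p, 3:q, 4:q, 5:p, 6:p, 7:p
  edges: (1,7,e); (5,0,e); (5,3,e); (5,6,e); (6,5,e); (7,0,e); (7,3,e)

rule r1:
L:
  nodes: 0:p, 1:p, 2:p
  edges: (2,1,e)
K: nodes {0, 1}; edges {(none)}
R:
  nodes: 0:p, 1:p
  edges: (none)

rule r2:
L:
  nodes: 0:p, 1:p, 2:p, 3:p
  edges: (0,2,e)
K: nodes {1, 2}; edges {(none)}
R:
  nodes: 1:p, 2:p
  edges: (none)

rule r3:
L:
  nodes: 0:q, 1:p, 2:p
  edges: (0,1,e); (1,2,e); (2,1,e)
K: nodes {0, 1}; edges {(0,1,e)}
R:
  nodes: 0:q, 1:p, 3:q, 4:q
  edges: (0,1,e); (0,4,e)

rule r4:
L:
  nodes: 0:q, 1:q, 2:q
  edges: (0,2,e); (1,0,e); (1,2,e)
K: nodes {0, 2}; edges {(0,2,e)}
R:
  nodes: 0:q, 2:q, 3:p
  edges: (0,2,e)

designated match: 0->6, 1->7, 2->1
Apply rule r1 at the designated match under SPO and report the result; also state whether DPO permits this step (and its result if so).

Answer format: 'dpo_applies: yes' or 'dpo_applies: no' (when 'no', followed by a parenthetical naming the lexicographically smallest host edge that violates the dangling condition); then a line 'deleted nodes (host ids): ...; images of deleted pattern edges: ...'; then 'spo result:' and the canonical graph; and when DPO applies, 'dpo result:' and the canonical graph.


dpo_applies: yes
deleted nodes (host ids): 1; images of deleted pattern edges: (1,7,e)
spo result:
nodes: 0:q, 3:q, 4:q, 5:p, 6:p, 7:p
edges: (5,0,e); (5,3,e); (5,6,e); (6,5,e); (7,0,e); (7,3,e)
dpo result:
nodes: 0:q, 3:q, 4:q, 5:p, 6:p, 7:p
edges: (5,0,e); (5,3,e); (5,6,e); (6,5,e); (7,0,e); (7,3,e)


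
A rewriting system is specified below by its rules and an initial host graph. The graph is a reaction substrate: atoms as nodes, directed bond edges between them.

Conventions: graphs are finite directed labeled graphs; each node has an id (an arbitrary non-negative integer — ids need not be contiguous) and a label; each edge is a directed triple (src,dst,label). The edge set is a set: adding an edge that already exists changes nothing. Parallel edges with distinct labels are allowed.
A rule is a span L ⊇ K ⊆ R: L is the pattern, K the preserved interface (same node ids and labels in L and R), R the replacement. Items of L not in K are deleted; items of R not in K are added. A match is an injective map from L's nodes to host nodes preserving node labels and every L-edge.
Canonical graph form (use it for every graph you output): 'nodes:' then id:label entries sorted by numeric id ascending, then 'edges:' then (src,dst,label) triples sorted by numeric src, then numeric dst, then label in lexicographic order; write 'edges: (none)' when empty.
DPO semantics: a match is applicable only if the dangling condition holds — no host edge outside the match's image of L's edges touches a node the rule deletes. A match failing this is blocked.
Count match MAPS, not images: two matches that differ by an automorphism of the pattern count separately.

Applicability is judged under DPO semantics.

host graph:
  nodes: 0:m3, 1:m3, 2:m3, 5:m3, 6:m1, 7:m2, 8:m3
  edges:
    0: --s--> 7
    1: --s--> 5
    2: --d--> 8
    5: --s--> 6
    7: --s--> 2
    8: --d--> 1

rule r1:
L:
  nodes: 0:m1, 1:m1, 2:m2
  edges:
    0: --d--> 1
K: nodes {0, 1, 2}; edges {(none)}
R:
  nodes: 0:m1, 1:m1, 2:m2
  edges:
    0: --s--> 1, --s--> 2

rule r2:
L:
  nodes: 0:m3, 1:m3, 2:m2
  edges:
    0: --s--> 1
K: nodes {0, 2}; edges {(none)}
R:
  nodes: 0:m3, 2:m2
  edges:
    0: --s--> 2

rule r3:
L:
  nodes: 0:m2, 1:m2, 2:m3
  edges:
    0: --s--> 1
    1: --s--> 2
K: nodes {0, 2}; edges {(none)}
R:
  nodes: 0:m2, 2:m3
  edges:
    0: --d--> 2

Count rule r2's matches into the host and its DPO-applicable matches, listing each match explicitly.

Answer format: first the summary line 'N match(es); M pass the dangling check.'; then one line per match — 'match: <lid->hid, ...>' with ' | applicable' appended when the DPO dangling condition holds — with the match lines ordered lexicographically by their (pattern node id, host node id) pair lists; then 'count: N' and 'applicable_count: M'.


1 match(es); 0 pass the dangling check.
match: 0->1, 1->5, 2->7
count: 1
applicable_count: 0


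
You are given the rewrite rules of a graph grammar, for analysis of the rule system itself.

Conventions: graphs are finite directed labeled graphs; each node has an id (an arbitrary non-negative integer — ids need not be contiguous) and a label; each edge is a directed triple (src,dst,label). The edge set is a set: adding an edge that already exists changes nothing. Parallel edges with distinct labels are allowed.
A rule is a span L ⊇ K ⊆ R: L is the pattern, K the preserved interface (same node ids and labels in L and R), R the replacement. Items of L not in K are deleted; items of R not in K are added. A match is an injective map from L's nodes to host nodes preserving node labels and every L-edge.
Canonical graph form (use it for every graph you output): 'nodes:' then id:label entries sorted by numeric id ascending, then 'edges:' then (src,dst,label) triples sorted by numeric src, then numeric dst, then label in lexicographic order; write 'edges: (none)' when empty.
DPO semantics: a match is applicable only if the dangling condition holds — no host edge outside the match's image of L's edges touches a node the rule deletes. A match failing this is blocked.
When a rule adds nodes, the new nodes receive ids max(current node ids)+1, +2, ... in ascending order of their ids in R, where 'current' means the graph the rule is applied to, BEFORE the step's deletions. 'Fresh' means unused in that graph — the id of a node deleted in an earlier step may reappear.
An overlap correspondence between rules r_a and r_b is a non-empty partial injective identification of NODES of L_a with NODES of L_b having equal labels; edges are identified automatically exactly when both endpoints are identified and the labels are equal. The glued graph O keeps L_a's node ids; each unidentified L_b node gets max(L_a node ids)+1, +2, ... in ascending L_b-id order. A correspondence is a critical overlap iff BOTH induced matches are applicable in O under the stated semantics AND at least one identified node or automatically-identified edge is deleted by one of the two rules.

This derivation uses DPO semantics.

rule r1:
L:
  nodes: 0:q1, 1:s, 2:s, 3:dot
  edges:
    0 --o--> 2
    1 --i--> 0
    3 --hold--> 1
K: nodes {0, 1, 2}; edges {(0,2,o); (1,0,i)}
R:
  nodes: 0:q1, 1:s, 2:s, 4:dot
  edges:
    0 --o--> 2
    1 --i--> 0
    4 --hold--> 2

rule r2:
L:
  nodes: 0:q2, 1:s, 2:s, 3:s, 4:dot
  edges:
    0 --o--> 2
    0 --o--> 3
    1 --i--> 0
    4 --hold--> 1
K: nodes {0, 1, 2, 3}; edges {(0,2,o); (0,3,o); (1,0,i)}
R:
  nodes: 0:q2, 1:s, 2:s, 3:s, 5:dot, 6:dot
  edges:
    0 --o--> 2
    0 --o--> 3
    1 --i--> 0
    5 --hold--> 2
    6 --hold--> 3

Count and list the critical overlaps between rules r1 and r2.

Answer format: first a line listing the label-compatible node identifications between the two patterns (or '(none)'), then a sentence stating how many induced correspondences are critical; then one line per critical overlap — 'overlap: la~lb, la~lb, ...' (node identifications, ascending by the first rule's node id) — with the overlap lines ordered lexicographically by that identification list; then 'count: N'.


label-compatible node identifications between L(r1) and L(r2): 1~1, 1~2, 1~3, 2~1, 2~2, 2~3, 3~4
3 of the induced correspondences are critical overlaps of r1 and r2.
overlap: 1~1, 2~2, 3~4
overlap: 1~1, 2~3, 3~4
overlap: 1~1, 3~4
count: 3


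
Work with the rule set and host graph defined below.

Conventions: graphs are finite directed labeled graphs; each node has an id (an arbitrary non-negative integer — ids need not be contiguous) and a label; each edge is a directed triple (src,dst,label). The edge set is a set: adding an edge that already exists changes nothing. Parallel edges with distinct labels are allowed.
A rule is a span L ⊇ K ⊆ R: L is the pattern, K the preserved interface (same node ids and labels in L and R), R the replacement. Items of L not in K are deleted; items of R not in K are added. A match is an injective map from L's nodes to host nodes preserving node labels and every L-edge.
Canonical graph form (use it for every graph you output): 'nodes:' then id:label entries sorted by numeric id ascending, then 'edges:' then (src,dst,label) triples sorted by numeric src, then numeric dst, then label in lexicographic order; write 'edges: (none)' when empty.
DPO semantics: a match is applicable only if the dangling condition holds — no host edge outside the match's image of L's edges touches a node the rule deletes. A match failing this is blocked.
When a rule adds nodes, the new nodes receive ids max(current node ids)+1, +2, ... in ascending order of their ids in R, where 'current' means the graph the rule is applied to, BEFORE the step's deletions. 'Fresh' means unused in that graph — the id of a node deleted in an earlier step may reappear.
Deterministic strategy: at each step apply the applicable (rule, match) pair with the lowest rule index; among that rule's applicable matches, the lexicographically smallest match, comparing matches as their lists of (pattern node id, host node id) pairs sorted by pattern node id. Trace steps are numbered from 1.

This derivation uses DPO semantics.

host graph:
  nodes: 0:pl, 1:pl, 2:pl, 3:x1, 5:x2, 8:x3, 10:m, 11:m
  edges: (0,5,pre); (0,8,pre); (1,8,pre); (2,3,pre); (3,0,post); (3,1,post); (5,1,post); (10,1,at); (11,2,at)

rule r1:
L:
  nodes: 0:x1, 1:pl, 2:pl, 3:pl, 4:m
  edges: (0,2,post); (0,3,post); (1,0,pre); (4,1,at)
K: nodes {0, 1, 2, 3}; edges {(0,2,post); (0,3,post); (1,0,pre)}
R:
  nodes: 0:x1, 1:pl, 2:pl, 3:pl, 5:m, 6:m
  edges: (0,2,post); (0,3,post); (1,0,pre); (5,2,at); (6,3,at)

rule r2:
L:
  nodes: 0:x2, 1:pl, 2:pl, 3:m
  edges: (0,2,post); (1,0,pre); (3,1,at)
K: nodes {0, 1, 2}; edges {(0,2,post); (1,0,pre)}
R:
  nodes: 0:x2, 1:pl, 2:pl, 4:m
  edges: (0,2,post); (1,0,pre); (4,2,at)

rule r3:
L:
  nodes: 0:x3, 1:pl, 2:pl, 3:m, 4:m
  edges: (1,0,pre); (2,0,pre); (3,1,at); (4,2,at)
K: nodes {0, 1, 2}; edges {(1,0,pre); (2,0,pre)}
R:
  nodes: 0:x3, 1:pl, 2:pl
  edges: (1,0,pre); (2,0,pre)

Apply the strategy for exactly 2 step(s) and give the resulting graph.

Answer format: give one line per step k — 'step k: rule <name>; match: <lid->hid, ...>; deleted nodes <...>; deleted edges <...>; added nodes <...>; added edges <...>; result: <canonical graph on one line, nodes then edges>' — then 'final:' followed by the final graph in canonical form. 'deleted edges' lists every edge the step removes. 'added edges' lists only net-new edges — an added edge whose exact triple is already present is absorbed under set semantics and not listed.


step 1: rule r1; match: 0->3, 1->2, 2->0, 3->1, 4->11; deleted nodes 11; deleted edges (11,2,at); added nodes 12, 13; added edges (12,0,at); (13,1,at); result: nodes: 0:pl, 1:pl, 2:pl, 3:x1, 5:x2, 8:x3, 10:m, 12:m, 13:m edges: (0,5,pre); (0,8,pre); (1,8,pre); (2,3,pre); (3,0,post); (3,1,post); (5,1,post); (10,1,at); (12,0,at); (13,1,at)
step 2: rule r2; match: 0->5, 1->0, 2->1, 3->12; deleted nodes 12; deleted edges (12,0,at); added nodes 14; added edges (14,1,at); result: nodes: 0:pl, 1:pl, 2:pl, 3:x1, 5:x2, 8:x3, 10:m, 13:m, 14:m edges: (0,5,pre); (0,8,pre); (1,8,pre); (2,3,pre); (3,0,post); (3,1,post); (5,1,post); (10,1,at); (13,1,at); (14,1,at)
final:
nodes: 0:pl, 1:pl, 2:pl, 3:x1, 5:x2, 8:x3, 10:m, 13:m, 14:m
edges: (0,5,pre); (0,8,pre); (1,8,pre); (2,3,pre); (3,0,post); (3,1,post); (5,1,post); (10,1,at); (13,1,at); (14,1,at)


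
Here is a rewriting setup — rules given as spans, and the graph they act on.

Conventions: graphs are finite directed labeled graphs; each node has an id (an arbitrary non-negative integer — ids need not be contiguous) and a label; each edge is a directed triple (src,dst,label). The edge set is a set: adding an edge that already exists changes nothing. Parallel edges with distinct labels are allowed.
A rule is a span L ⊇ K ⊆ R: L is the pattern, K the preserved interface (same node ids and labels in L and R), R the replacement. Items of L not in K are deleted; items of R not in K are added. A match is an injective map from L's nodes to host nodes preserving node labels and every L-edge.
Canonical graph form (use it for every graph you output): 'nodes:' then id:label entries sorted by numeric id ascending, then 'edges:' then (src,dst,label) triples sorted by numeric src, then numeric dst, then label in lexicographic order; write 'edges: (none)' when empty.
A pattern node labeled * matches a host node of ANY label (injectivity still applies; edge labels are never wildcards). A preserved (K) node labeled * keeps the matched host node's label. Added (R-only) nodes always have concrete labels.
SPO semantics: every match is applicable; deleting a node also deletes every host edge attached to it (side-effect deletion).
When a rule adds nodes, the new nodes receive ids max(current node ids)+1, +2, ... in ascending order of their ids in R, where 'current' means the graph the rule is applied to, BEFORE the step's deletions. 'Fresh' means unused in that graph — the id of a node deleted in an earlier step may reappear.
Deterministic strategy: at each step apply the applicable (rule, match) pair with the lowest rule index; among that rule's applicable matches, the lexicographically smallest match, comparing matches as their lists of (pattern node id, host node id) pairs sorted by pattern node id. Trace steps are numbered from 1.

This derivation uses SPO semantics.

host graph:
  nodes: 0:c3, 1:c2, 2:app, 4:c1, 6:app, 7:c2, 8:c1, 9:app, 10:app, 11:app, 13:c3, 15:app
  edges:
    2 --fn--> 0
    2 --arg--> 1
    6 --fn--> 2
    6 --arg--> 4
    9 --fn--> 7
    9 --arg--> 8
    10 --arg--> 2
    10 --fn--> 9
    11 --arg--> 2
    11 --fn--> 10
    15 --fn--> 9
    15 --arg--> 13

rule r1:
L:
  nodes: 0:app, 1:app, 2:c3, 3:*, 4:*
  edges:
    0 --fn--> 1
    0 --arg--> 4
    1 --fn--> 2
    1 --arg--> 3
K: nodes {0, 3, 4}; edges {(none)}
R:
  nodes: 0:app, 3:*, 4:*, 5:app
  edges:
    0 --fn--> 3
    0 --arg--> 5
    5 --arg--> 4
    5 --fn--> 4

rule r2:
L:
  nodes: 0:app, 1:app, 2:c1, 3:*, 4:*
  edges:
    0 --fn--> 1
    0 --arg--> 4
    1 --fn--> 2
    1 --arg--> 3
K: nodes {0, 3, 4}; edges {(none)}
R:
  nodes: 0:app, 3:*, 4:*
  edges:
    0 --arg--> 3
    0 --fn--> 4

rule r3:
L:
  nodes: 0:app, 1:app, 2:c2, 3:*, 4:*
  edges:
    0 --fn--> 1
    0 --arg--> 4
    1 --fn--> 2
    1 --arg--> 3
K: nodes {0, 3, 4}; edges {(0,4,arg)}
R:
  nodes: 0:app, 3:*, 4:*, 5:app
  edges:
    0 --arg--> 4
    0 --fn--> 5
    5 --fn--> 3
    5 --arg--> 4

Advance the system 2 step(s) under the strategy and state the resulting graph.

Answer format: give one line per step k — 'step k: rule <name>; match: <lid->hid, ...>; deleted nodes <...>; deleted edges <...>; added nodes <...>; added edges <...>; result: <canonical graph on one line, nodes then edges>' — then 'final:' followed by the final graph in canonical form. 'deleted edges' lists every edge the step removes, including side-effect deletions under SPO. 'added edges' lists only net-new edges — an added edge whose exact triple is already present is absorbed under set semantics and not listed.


step 1: rule r1; match: 0->6, 1->2, 2->0, 3->1, 4->4; deleted nodes 0, 2; deleted edges (2,0,fn); (2,1,arg); (6,2,fn); (6,4,arg); (10,2,arg); (11,2,arg); added nodes 16; added edges (6,1,fn); (6,16,arg); (16,4,arg); (16,4,fn); result: nodes: 1:c2, 4:c1, 6:app, 7:c2, 8:c1, 9:app, 10:app, 11:app, 13:c3, 15:app, 16:app edges: (6,1,fn); (6,16,arg); (9,7,fn); (9,8,arg); (10,9,fn); (11,10,fn); (15,9,fn); (15,13,arg); (16,4,arg); (16,4,fn)
step 2: rule r3; match: 0->15, 1->9, 2->7, 3->8, 4->13; deleted nodes 7, 9; deleted edges (9,7,fn); (9,8,arg); (10,9,fn); (15,9,fn); added nodes 17; added edges (15,17,fn); (17,8,fn); (17,13,arg); result: nodes: 1:c2, 4:c1, 6:app, 8:c1, 10:app, 11:app, 13:c3, 15:app, 16:app, 17:app edges: (6,1,fn); (6,16,arg); (11,10,fn); (15,13,arg); (15,17,fn); (16,4,arg); (16,4,fn); (17,8,fn); (17,13,arg)
final:
nodes: 1:c2, 4:c1, 6:app, 8:c1, 10:app, 11:app, 13:c3, 15:app, 16:app, 17:app
edges: (6,1,fn); (6,16,arg); (11,10,fn); (15,13,arg); (15,17,fn); (16,4,arg); (16,4,fn); (17,8,fn); (17,13,arg)


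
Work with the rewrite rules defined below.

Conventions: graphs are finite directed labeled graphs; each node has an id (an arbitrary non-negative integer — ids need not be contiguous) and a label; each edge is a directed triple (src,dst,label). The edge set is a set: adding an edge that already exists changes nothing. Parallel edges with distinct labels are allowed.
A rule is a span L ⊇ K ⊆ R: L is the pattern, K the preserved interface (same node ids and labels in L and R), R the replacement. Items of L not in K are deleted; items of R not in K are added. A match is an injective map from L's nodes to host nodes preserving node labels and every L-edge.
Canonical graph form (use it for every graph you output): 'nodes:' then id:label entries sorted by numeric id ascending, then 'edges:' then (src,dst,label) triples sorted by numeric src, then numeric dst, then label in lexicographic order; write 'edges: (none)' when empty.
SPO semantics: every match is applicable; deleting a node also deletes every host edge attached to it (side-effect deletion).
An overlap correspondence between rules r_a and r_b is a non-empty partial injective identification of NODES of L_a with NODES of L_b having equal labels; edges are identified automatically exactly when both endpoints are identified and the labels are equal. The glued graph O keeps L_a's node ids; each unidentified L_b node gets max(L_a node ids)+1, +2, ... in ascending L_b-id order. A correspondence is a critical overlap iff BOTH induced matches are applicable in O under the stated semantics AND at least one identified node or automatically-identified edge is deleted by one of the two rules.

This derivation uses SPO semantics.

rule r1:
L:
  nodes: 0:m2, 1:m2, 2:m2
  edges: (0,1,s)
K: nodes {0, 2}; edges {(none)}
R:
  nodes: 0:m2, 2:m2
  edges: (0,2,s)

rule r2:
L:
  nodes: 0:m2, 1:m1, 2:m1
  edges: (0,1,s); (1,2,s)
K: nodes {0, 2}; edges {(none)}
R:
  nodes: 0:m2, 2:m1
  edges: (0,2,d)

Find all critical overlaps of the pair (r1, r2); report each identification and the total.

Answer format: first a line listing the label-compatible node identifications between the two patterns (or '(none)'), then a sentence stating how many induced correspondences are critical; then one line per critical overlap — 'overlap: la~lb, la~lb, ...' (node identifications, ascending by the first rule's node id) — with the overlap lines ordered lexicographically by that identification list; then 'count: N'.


label-compatible node identifications between L(r1) and L(r2): 0~0, 1~0, 2~0
1 of the induced correspondences is a critical overlap of r1 and r2.
overlap: 1~0
count: 1


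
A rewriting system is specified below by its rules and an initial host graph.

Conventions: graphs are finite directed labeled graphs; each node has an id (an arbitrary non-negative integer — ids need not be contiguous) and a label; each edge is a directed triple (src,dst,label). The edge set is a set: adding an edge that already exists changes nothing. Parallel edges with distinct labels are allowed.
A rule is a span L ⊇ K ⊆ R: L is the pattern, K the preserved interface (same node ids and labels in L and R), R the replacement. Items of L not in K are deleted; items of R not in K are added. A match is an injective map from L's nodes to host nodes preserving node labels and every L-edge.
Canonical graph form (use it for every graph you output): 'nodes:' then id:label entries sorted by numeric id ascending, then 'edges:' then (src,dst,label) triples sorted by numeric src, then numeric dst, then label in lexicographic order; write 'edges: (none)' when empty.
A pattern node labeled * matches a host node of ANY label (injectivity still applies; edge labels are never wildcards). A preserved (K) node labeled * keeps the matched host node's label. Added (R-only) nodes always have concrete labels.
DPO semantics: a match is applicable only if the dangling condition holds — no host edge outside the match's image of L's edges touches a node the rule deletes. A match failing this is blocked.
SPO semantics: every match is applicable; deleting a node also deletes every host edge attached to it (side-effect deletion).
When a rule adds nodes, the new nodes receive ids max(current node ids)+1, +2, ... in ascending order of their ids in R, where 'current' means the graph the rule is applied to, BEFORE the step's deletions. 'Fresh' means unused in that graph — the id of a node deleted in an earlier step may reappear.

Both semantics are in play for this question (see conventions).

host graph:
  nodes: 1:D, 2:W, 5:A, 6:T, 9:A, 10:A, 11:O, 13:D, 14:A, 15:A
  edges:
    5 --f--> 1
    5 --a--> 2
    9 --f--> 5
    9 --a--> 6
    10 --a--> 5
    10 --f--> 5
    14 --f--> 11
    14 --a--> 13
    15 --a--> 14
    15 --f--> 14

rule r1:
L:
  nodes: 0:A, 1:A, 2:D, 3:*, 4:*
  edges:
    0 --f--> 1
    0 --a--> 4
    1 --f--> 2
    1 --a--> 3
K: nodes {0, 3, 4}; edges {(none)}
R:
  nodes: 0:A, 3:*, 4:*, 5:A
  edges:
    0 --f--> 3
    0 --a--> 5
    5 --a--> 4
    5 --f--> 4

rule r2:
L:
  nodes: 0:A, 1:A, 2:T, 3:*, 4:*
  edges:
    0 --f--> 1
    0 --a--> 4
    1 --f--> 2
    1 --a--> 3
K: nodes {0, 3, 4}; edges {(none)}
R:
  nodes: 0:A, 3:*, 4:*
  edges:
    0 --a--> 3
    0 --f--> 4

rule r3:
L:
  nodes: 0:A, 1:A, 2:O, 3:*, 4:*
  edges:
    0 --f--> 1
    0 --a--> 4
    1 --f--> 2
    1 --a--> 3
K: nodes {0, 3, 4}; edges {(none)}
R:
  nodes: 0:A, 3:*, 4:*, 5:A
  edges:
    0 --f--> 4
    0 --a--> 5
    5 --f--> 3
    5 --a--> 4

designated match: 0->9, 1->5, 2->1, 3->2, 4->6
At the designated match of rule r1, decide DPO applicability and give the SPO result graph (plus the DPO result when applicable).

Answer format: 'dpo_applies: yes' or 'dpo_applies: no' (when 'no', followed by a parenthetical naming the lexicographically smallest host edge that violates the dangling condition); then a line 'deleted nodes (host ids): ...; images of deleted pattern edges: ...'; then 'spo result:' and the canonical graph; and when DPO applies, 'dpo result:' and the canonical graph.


dpo_applies: no
(the rule deletes node 5, which keeps host edge (10,5,a) outside the match image — the dangling condition fails, DPO blocks; SPO proceeds and side-deletes such edges)
deleted nodes (host ids): 1, 5; images of deleted pattern edges: (5,1,f); (5,2,a); (9,5,f); (9,6,a)
spo result:
nodes: 2:W, 6:T, 9:A, 10:A, 11:O, 13:D, 14:A, 15:A, 16:A
edges: (9,2,f); (9,16,a); (14,11,f); (14,13,a); (15,14,a); (15,14,f); (16,6,a); (16,6,f)
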